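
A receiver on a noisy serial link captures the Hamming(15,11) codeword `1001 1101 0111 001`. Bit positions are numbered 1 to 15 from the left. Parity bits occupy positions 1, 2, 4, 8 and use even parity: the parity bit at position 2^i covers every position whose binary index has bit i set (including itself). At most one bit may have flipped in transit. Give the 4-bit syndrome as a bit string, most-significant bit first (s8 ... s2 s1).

1100

s1: b1⊕b3⊕b5⊕b7⊕b9⊕b11⊕b13⊕b15 = 1⊕0⊕1⊕0⊕0⊕1⊕0⊕1 = 0
s2: b2⊕b3⊕b6⊕b7⊕b10⊕b11⊕b14⊕b15 = 0⊕0⊕1⊕0⊕1⊕1⊕0⊕1 = 0
s4: b4⊕b5⊕b6⊕b7⊕b12⊕b13⊕b14⊕b15 = 1⊕1⊕1⊕0⊕1⊕0⊕0⊕1 = 1
s8: b8⊕b9⊕b10⊕b11⊕b12⊕b13⊕b14⊕b15 = 1⊕0⊕1⊕1⊕1⊕0⊕0⊕1 = 1
Syndrome (s8...s1) = 1100 → position 12.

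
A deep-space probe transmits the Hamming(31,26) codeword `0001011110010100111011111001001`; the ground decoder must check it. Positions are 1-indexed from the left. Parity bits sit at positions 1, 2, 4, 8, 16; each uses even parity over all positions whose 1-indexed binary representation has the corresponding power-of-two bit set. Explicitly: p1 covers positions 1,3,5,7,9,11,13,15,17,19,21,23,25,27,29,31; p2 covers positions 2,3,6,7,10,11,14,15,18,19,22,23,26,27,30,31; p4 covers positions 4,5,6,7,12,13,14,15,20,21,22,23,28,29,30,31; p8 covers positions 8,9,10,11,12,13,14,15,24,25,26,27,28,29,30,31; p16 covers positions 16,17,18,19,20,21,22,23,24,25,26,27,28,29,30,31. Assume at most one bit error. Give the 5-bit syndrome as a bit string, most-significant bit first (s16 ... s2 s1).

00000

s1: b1⊕b3⊕b5⊕b7⊕b9⊕b11⊕b13⊕b15⊕b17⊕b19⊕b21⊕b23⊕b25⊕b27⊕b29⊕b31 = 0⊕0⊕0⊕1⊕1⊕0⊕0⊕0⊕1⊕1⊕1⊕1⊕1⊕0⊕0⊕1 = 0
s2: b2⊕b3⊕b6⊕b7⊕b10⊕b11⊕b14⊕b15⊕b18⊕b19⊕b22⊕b23⊕b26⊕b27⊕b30⊕b31 = 0⊕0⊕1⊕1⊕0⊕0⊕1⊕0⊕1⊕1⊕1⊕1⊕0⊕0⊕0⊕1 = 0
s4: b4⊕b5⊕b6⊕b7⊕b12⊕b13⊕b14⊕b15⊕b20⊕b21⊕b22⊕b23⊕b28⊕b29⊕b30⊕b31 = 1⊕0⊕1⊕1⊕1⊕0⊕1⊕0⊕0⊕1⊕1⊕1⊕1⊕0⊕0⊕1 = 0
s8: b8⊕b9⊕b10⊕b11⊕b12⊕b13⊕b14⊕b15⊕b24⊕b25⊕b26⊕b27⊕b28⊕b29⊕b30⊕b31 = 1⊕1⊕0⊕0⊕1⊕0⊕1⊕0⊕1⊕1⊕0⊕0⊕1⊕0⊕0⊕1 = 0
s16: b16⊕b17⊕b18⊕b19⊕b20⊕b21⊕b22⊕b23⊕b24⊕b25⊕b26⊕b27⊕b28⊕b29⊕b30⊕b31 = 0⊕1⊕1⊕1⊕0⊕1⊕1⊕1⊕1⊕1⊕0⊕0⊕1⊕0⊕0⊕1 = 0
Syndrome (s16...s1) = 00000 → position 0 (no error).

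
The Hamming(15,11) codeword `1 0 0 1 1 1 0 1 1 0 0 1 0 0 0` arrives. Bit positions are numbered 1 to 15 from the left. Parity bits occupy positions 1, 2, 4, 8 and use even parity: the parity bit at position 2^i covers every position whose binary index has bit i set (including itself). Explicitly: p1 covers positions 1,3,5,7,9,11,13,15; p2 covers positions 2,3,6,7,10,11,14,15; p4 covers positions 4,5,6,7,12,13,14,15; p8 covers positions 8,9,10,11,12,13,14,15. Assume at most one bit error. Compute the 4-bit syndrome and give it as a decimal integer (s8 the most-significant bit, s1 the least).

11

s1: b1⊕b3⊕b5⊕b7⊕b9⊕b11⊕b13⊕b15 = 1⊕0⊕1⊕0⊕1⊕0⊕0⊕0 = 1
s2: b2⊕b3⊕b6⊕b7⊕b10⊕b11⊕b14⊕b15 = 0⊕0⊕1⊕0⊕0⊕0⊕0⊕0 = 1
s4: b4⊕b5⊕b6⊕b7⊕b12⊕b13⊕b14⊕b15 = 1⊕1⊕1⊕0⊕1⊕0⊕0⊕0 = 0
s8: b8⊕b9⊕b10⊕b11⊕b12⊕b13⊕b14⊕b15 = 1⊕1⊕0⊕0⊕1⊕0⊕0⊕0 = 1
Syndrome (s8...s1) = 1011 → position 11.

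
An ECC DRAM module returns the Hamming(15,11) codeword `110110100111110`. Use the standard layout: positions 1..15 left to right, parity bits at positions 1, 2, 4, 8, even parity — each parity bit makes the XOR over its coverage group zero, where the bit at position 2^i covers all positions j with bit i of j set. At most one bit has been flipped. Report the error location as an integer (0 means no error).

11

s1: b1⊕b3⊕b5⊕b7⊕b9⊕b11⊕b13⊕b15 = 1⊕0⊕1⊕1⊕0⊕1⊕1⊕0 = 1
s2: b2⊕b3⊕b6⊕b7⊕b10⊕b11⊕b14⊕b15 = 1⊕0⊕0⊕1⊕1⊕1⊕1⊕0 = 1
s4: b4⊕b5⊕b6⊕b7⊕b12⊕b13⊕b14⊕b15 = 1⊕1⊕0⊕1⊕1⊕1⊕1⊕0 = 0
s8: b8⊕b9⊕b10⊕b11⊕b12⊕b13⊕b14⊕b15 = 0⊕0⊕1⊕1⊕1⊕1⊕1⊕0 = 1
Syndrome (s8...s1) = 1011 → position 11.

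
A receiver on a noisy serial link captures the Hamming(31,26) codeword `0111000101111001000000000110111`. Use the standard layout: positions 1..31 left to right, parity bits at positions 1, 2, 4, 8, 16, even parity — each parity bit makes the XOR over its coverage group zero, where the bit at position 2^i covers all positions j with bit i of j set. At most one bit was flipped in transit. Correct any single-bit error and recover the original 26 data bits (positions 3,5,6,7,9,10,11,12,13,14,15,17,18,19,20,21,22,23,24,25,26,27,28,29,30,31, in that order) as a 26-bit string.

s1: b1⊕b3⊕b5⊕b7⊕b9⊕b11⊕b13⊕b15⊕b17⊕b19⊕b21⊕b23⊕b25⊕b27⊕b29⊕b31 = 0⊕1⊕0⊕0⊕0⊕1⊕1⊕0⊕0⊕0⊕0⊕0⊕0⊕1⊕1⊕1 = 0
s2: b2⊕b3⊕b6⊕b7⊕b10⊕b11⊕b14⊕b15⊕b18⊕b19⊕b22⊕b23⊕b26⊕b27⊕b30⊕b31 = 1⊕1⊕0⊕0⊕1⊕1⊕0⊕0⊕0⊕0⊕0⊕0⊕1⊕1⊕1⊕1 = 0
s4: b4⊕b5⊕b6⊕b7⊕b12⊕b13⊕b14⊕b15⊕b20⊕b21⊕b22⊕b23⊕b28⊕b29⊕b30⊕b31 = 1⊕0⊕0⊕0⊕1⊕1⊕0⊕0⊕0⊕0⊕0⊕0⊕0⊕1⊕1⊕1 = 0
s8: b8⊕b9⊕b10⊕b11⊕b12⊕b13⊕b14⊕b15⊕b24⊕b25⊕b26⊕b27⊕b28⊕b29⊕b30⊕b31 = 1⊕0⊕1⊕1⊕1⊕1⊕0⊕0⊕0⊕0⊕1⊕1⊕0⊕1⊕1⊕1 = 0
s16: b16⊕b17⊕b18⊕b19⊕b20⊕b21⊕b22⊕b23⊕b24⊕b25⊕b26⊕b27⊕b28⊕b29⊕b30⊕b31 = 1⊕0⊕0⊕0⊕0⊕0⊕0⊕0⊕0⊕0⊕1⊕1⊕0⊕1⊕1⊕1 = 0
Syndrome (s16...s1) = 00000 → position 0 (no error).
No correction needed.
Data bits at positions 3,5,6,7,9,10,11,12,13,14,15,17,18,19,20,21,22,23,24,25,26,27,28,29,30,31: 10000111100000000000110111

10000111100000000000110111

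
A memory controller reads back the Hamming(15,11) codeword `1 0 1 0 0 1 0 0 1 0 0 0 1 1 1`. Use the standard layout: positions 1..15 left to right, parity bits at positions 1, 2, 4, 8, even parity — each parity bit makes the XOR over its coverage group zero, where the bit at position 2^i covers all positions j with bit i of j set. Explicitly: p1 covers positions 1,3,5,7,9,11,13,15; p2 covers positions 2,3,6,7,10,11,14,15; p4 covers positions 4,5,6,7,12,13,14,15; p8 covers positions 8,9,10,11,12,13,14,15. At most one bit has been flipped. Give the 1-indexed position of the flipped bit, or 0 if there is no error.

s1: b1⊕b3⊕b5⊕b7⊕b9⊕b11⊕b13⊕b15 = 1⊕1⊕0⊕0⊕1⊕0⊕1⊕1 = 1
s2: b2⊕b3⊕b6⊕b7⊕b10⊕b11⊕b14⊕b15 = 0⊕1⊕1⊕0⊕0⊕0⊕1⊕1 = 0
s4: b4⊕b5⊕b6⊕b7⊕b12⊕b13⊕b14⊕b15 = 0⊕0⊕1⊕0⊕0⊕1⊕1⊕1 = 0
s8: b8⊕b9⊕b10⊕b11⊕b12⊕b13⊕b14⊕b15 = 0⊕1⊕0⊕0⊕0⊕1⊕1⊕1 = 0
Syndrome (s8...s1) = 0001 → position 1.

1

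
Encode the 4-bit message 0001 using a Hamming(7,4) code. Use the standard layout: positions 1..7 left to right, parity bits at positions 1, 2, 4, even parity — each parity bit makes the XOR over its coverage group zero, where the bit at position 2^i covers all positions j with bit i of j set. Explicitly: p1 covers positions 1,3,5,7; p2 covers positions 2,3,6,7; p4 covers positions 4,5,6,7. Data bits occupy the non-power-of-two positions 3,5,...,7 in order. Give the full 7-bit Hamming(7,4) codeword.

1101001

Place data bits at non-power-of-two positions: b3=0, b5=0, b6=0, b7=1.
p1 = XOR of data positions {3,5,7} = 0⊕0⊕1 = 1
p2 = XOR of data positions {3,6,7} = 0⊕0⊕1 = 1
p4 = XOR of data positions {5,6,7} = 0⊕0⊕1 = 1
Codeword b1..b7 = 1101001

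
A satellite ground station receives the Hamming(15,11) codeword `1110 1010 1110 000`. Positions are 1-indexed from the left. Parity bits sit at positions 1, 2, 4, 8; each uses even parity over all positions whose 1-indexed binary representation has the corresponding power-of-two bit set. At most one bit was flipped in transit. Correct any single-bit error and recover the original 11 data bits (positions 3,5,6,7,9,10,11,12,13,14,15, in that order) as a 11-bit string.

s1: b1⊕b3⊕b5⊕b7⊕b9⊕b11⊕b13⊕b15 = 1⊕1⊕1⊕1⊕1⊕1⊕0⊕0 = 0
s2: b2⊕b3⊕b6⊕b7⊕b10⊕b11⊕b14⊕b15 = 1⊕1⊕0⊕1⊕1⊕1⊕0⊕0 = 1
s4: b4⊕b5⊕b6⊕b7⊕b12⊕b13⊕b14⊕b15 = 0⊕1⊕0⊕1⊕0⊕0⊕0⊕0 = 0
s8: b8⊕b9⊕b10⊕b11⊕b12⊕b13⊕b14⊕b15 = 0⊕1⊕1⊕1⊕0⊕0⊕0⊕0 = 1
Syndrome (s8...s1) = 1010 → position 10.
Flip bit 10: corrected codeword = 111010101010000
Data bits at positions 3,5,6,7,9,10,11,12,13,14,15: 11011010000

11011010000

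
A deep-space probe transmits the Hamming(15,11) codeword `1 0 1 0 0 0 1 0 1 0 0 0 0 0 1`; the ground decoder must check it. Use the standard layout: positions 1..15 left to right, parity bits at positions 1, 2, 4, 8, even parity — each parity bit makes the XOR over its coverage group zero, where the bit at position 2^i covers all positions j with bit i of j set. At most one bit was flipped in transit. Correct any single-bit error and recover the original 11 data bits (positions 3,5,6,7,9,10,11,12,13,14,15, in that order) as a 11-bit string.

00011000001

s1: b1⊕b3⊕b5⊕b7⊕b9⊕b11⊕b13⊕b15 = 1⊕1⊕0⊕1⊕1⊕0⊕0⊕1 = 1
s2: b2⊕b3⊕b6⊕b7⊕b10⊕b11⊕b14⊕b15 = 0⊕1⊕0⊕1⊕0⊕0⊕0⊕1 = 1
s4: b4⊕b5⊕b6⊕b7⊕b12⊕b13⊕b14⊕b15 = 0⊕0⊕0⊕1⊕0⊕0⊕0⊕1 = 0
s8: b8⊕b9⊕b10⊕b11⊕b12⊕b13⊕b14⊕b15 = 0⊕1⊕0⊕0⊕0⊕0⊕0⊕1 = 0
Syndrome (s8...s1) = 0011 → position 3.
Flip bit 3: corrected codeword = 100000101000001
Data bits at positions 3,5,6,7,9,10,11,12,13,14,15: 00011000001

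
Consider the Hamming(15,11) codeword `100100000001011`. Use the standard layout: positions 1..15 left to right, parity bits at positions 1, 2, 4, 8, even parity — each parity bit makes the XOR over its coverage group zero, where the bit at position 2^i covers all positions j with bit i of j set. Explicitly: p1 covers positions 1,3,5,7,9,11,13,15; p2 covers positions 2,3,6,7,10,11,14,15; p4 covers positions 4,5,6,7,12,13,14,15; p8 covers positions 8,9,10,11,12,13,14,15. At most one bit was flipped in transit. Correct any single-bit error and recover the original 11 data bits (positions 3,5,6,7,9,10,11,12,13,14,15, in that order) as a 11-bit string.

00000001011

s1: b1⊕b3⊕b5⊕b7⊕b9⊕b11⊕b13⊕b15 = 1⊕0⊕0⊕0⊕0⊕0⊕0⊕1 = 0
s2: b2⊕b3⊕b6⊕b7⊕b10⊕b11⊕b14⊕b15 = 0⊕0⊕0⊕0⊕0⊕0⊕1⊕1 = 0
s4: b4⊕b5⊕b6⊕b7⊕b12⊕b13⊕b14⊕b15 = 1⊕0⊕0⊕0⊕1⊕0⊕1⊕1 = 0
s8: b8⊕b9⊕b10⊕b11⊕b12⊕b13⊕b14⊕b15 = 0⊕0⊕0⊕0⊕1⊕0⊕1⊕1 = 1
Syndrome (s8...s1) = 1000 → position 8.
Flip bit 8: corrected codeword = 100100010001011
Data bits at positions 3,5,6,7,9,10,11,12,13,14,15: 00000001011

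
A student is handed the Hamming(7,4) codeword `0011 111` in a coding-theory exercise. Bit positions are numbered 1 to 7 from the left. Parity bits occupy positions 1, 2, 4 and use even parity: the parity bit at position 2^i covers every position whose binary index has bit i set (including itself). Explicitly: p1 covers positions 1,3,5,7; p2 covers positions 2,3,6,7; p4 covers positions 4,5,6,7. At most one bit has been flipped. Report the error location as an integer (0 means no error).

s1: b1⊕b3⊕b5⊕b7 = 0⊕1⊕1⊕1 = 1
s2: b2⊕b3⊕b6⊕b7 = 0⊕1⊕1⊕1 = 1
s4: b4⊕b5⊕b6⊕b7 = 1⊕1⊕1⊕1 = 0
Syndrome (s4...s1) = 011 → position 3.

3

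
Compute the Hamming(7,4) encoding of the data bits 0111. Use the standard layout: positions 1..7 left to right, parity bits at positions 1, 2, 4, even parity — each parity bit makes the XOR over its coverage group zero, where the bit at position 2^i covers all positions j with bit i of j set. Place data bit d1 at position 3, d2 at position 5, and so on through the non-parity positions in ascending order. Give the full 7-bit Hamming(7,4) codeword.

0001111

Place data bits at non-power-of-two positions: b3=0, b5=1, b6=1, b7=1.
p1 = XOR of data positions {3,5,7} = 0⊕1⊕1 = 0
p2 = XOR of data positions {3,6,7} = 0⊕1⊕1 = 0
p4 = XOR of data positions {5,6,7} = 1⊕1⊕1 = 1
Codeword b1..b7 = 0001111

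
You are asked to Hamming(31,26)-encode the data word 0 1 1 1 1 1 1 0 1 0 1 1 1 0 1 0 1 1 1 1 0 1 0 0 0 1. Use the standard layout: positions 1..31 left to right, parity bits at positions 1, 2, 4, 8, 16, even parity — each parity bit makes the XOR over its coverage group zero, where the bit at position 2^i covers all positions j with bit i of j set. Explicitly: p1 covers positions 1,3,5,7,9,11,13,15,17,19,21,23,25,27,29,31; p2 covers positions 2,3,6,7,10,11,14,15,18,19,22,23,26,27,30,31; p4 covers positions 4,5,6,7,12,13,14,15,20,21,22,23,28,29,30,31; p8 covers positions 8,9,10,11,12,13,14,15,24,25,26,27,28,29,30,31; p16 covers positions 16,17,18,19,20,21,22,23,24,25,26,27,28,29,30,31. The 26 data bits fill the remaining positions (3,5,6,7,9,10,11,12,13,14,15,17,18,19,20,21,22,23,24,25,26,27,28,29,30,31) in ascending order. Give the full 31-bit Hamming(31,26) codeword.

Place data bits at non-power-of-two positions: b3=0, b5=1, b6=1, b7=1, b9=1, b10=1, b11=1, b12=0, b13=1, b14=0, b15=1, b17=1, b18=1, b19=0, b20=1, b21=0, b22=1, b23=1, b24=1, b25=1, b26=0, b27=1, b28=0, b29=0, b30=0, b31=1.
p1 = XOR of data positions {3,5,7,9,11,13,15,17,19,21,23,25,27,29,31} = 0⊕1⊕1⊕1⊕1⊕1⊕1⊕1⊕0⊕0⊕1⊕1⊕1⊕0⊕1 = 1
p2 = XOR of data positions {3,6,7,10,11,14,15,18,19,22,23,26,27,30,31} = 0⊕1⊕1⊕1⊕1⊕0⊕1⊕1⊕0⊕1⊕1⊕0⊕1⊕0⊕1 = 0
p4 = XOR of data positions {5,6,7,12,13,14,15,20,21,22,23,28,29,30,31} = 1⊕1⊕1⊕0⊕1⊕0⊕1⊕1⊕0⊕1⊕1⊕0⊕0⊕0⊕1 = 1
p8 = XOR of data positions {9,10,11,12,13,14,15,24,25,26,27,28,29,30,31} = 1⊕1⊕1⊕0⊕1⊕0⊕1⊕1⊕1⊕0⊕1⊕0⊕0⊕0⊕1 = 1
p16 = XOR of data positions {17,18,19,20,21,22,23,24,25,26,27,28,29,30,31} = 1⊕1⊕0⊕1⊕0⊕1⊕1⊕1⊕1⊕0⊕1⊕0⊕0⊕0⊕1 = 1
Codeword b1..b31 = 1001111111101011110101111010001

1001111111101011110101111010001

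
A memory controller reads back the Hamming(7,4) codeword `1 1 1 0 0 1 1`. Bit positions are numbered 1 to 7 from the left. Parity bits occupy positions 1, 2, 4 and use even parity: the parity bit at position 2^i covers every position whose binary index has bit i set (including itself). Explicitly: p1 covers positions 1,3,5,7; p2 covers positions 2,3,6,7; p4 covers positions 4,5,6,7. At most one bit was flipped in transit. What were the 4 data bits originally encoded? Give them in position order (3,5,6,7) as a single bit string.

1011

s1: b1⊕b3⊕b5⊕b7 = 1⊕1⊕0⊕1 = 1
s2: b2⊕b3⊕b6⊕b7 = 1⊕1⊕1⊕1 = 0
s4: b4⊕b5⊕b6⊕b7 = 0⊕0⊕1⊕1 = 0
Syndrome (s4...s1) = 001 → position 1.
Flip bit 1: corrected codeword = 0110011
Data bits at positions 3,5,6,7: 1011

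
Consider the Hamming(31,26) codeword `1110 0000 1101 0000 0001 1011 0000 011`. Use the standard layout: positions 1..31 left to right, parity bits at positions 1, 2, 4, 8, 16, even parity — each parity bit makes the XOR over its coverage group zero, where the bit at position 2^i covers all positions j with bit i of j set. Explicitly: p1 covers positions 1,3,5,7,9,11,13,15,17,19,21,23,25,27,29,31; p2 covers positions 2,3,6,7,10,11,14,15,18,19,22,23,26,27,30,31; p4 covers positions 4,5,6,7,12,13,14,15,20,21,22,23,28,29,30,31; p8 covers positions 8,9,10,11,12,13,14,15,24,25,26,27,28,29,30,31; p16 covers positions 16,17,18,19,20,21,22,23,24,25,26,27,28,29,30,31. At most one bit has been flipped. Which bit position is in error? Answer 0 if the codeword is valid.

0

s1: b1⊕b3⊕b5⊕b7⊕b9⊕b11⊕b13⊕b15⊕b17⊕b19⊕b21⊕b23⊕b25⊕b27⊕b29⊕b31 = 1⊕1⊕0⊕0⊕1⊕0⊕0⊕0⊕0⊕0⊕1⊕1⊕0⊕0⊕0⊕1 = 0
s2: b2⊕b3⊕b6⊕b7⊕b10⊕b11⊕b14⊕b15⊕b18⊕b19⊕b22⊕b23⊕b26⊕b27⊕b30⊕b31 = 1⊕1⊕0⊕0⊕1⊕0⊕0⊕0⊕0⊕0⊕0⊕1⊕0⊕0⊕1⊕1 = 0
s4: b4⊕b5⊕b6⊕b7⊕b12⊕b13⊕b14⊕b15⊕b20⊕b21⊕b22⊕b23⊕b28⊕b29⊕b30⊕b31 = 0⊕0⊕0⊕0⊕1⊕0⊕0⊕0⊕1⊕1⊕0⊕1⊕0⊕0⊕1⊕1 = 0
s8: b8⊕b9⊕b10⊕b11⊕b12⊕b13⊕b14⊕b15⊕b24⊕b25⊕b26⊕b27⊕b28⊕b29⊕b30⊕b31 = 0⊕1⊕1⊕0⊕1⊕0⊕0⊕0⊕1⊕0⊕0⊕0⊕0⊕0⊕1⊕1 = 0
s16: b16⊕b17⊕b18⊕b19⊕b20⊕b21⊕b22⊕b23⊕b24⊕b25⊕b26⊕b27⊕b28⊕b29⊕b30⊕b31 = 0⊕0⊕0⊕0⊕1⊕1⊕0⊕1⊕1⊕0⊕0⊕0⊕0⊕0⊕1⊕1 = 0
Syndrome (s16...s1) = 00000 → position 0 (no error).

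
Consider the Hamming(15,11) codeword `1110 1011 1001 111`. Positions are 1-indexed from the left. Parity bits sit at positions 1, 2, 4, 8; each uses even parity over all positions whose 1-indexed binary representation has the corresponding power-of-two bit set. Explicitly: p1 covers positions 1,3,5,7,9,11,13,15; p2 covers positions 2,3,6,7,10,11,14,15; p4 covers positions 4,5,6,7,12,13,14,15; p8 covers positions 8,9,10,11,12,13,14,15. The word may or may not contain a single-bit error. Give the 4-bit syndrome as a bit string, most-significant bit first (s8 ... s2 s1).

s1: b1⊕b3⊕b5⊕b7⊕b9⊕b11⊕b13⊕b15 = 1⊕1⊕1⊕1⊕1⊕0⊕1⊕1 = 1
s2: b2⊕b3⊕b6⊕b7⊕b10⊕b11⊕b14⊕b15 = 1⊕1⊕0⊕1⊕0⊕0⊕1⊕1 = 1
s4: b4⊕b5⊕b6⊕b7⊕b12⊕b13⊕b14⊕b15 = 0⊕1⊕0⊕1⊕1⊕1⊕1⊕1 = 0
s8: b8⊕b9⊕b10⊕b11⊕b12⊕b13⊕b14⊕b15 = 1⊕1⊕0⊕0⊕1⊕1⊕1⊕1 = 0
Syndrome (s8...s1) = 0011 → position 3.

0011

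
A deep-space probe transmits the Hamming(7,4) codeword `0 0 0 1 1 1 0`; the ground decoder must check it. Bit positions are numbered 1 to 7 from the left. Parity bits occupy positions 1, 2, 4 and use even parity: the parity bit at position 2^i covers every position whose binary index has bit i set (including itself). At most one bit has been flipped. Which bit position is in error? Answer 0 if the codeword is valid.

7

s1: b1⊕b3⊕b5⊕b7 = 0⊕0⊕1⊕0 = 1
s2: b2⊕b3⊕b6⊕b7 = 0⊕0⊕1⊕0 = 1
s4: b4⊕b5⊕b6⊕b7 = 1⊕1⊕1⊕0 = 1
Syndrome (s4...s1) = 111 → position 7.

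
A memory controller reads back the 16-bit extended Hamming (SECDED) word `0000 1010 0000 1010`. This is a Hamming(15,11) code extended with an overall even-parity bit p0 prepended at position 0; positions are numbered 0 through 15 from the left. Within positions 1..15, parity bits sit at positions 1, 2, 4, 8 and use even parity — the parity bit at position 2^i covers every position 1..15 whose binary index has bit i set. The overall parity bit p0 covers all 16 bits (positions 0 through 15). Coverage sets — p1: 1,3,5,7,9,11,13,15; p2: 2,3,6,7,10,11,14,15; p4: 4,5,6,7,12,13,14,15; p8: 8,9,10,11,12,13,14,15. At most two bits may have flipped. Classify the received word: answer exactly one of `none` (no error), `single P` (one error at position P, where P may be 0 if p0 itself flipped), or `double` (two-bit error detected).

s1: b1⊕b3⊕b5⊕b7⊕b9⊕b11⊕b13⊕b15 = 0⊕0⊕0⊕0⊕0⊕0⊕0⊕0 = 0
s2: b2⊕b3⊕b6⊕b7⊕b10⊕b11⊕b14⊕b15 = 0⊕0⊕1⊕0⊕0⊕0⊕1⊕0 = 0
s4: b4⊕b5⊕b6⊕b7⊕b12⊕b13⊕b14⊕b15 = 1⊕0⊕1⊕0⊕1⊕0⊕1⊕0 = 0
s8: b8⊕b9⊕b10⊕b11⊕b12⊕b13⊕b14⊕b15 = 0⊕0⊕0⊕0⊕1⊕0⊕1⊕0 = 0
Syndrome (s8...s1) = 0000 → position 0 (no error).
Overall parity (XOR of all 16 bits, including p0): 0⊕0⊕0⊕0⊕1⊕0⊕1⊕0⊕0⊕0⊕0⊕0⊕1⊕0⊕1⊕0 = 0
Overall=0, syndrome position=0 → no error.

none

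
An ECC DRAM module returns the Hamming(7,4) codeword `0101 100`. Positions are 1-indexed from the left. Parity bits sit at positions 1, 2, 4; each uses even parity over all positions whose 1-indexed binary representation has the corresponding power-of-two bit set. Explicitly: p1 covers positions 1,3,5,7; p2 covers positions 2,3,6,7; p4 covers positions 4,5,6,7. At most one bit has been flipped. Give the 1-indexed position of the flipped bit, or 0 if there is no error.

3

s1: b1⊕b3⊕b5⊕b7 = 0⊕0⊕1⊕0 = 1
s2: b2⊕b3⊕b6⊕b7 = 1⊕0⊕0⊕0 = 1
s4: b4⊕b5⊕b6⊕b7 = 1⊕1⊕0⊕0 = 0
Syndrome (s4...s1) = 011 → position 3.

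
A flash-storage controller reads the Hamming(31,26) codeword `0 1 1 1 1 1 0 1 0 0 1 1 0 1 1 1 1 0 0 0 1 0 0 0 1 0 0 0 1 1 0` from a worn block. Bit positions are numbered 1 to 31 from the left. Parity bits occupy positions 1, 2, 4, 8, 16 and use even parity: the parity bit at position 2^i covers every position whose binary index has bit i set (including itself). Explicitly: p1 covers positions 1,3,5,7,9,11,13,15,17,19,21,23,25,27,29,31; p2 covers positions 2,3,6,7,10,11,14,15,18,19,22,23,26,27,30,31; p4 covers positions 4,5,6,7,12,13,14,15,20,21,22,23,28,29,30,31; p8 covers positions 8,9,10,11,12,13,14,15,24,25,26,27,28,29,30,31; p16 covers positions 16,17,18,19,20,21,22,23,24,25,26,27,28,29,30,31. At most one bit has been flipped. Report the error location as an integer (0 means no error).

s1: b1⊕b3⊕b5⊕b7⊕b9⊕b11⊕b13⊕b15⊕b17⊕b19⊕b21⊕b23⊕b25⊕b27⊕b29⊕b31 = 0⊕1⊕1⊕0⊕0⊕1⊕0⊕1⊕1⊕0⊕1⊕0⊕1⊕0⊕1⊕0 = 0
s2: b2⊕b3⊕b6⊕b7⊕b10⊕b11⊕b14⊕b15⊕b18⊕b19⊕b22⊕b23⊕b26⊕b27⊕b30⊕b31 = 1⊕1⊕1⊕0⊕0⊕1⊕1⊕1⊕0⊕0⊕0⊕0⊕0⊕0⊕1⊕0 = 1
s4: b4⊕b5⊕b6⊕b7⊕b12⊕b13⊕b14⊕b15⊕b20⊕b21⊕b22⊕b23⊕b28⊕b29⊕b30⊕b31 = 1⊕1⊕1⊕0⊕1⊕0⊕1⊕1⊕0⊕1⊕0⊕0⊕0⊕1⊕1⊕0 = 1
s8: b8⊕b9⊕b10⊕b11⊕b12⊕b13⊕b14⊕b15⊕b24⊕b25⊕b26⊕b27⊕b28⊕b29⊕b30⊕b31 = 1⊕0⊕0⊕1⊕1⊕0⊕1⊕1⊕0⊕1⊕0⊕0⊕0⊕1⊕1⊕0 = 0
s16: b16⊕b17⊕b18⊕b19⊕b20⊕b21⊕b22⊕b23⊕b24⊕b25⊕b26⊕b27⊕b28⊕b29⊕b30⊕b31 = 1⊕1⊕0⊕0⊕0⊕1⊕0⊕0⊕0⊕1⊕0⊕0⊕0⊕1⊕1⊕0 = 0
Syndrome (s16...s1) = 00110 → position 6.

6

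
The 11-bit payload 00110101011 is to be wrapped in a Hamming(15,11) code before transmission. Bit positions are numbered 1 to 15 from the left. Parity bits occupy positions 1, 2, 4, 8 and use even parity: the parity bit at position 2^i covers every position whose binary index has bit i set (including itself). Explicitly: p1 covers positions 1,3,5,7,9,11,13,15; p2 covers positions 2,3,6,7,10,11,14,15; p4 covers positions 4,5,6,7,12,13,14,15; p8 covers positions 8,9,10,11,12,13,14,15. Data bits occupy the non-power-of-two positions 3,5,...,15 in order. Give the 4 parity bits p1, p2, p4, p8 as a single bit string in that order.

0110

Place data bits at non-power-of-two positions: b3=0, b5=0, b6=1, b7=1, b9=0, b10=1, b11=0, b12=1, b13=0, b14=1, b15=1.
p1 = XOR of data positions {3,5,7,9,11,13,15} = 0⊕0⊕1⊕0⊕0⊕0⊕1 = 0
p2 = XOR of data positions {3,6,7,10,11,14,15} = 0⊕1⊕1⊕1⊕0⊕1⊕1 = 1
p4 = XOR of data positions {5,6,7,12,13,14,15} = 0⊕1⊕1⊕1⊕0⊕1⊕1 = 1
p8 = XOR of data positions {9,10,11,12,13,14,15} = 0⊕1⊕0⊕1⊕0⊕1⊕1 = 0
Parity bits p1,p2,p4,p8 = 0110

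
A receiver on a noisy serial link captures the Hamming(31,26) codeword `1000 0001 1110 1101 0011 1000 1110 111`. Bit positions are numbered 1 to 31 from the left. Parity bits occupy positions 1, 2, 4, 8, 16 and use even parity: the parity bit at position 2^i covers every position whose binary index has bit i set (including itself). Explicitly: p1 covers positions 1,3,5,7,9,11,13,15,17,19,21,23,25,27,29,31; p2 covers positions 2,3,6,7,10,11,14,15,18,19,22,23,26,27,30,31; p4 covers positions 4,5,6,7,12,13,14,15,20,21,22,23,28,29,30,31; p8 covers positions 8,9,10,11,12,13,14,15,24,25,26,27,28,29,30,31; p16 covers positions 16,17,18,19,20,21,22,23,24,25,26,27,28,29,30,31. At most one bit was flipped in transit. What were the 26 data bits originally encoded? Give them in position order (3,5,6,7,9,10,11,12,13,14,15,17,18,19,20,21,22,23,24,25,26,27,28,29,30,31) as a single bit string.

s1: b1⊕b3⊕b5⊕b7⊕b9⊕b11⊕b13⊕b15⊕b17⊕b19⊕b21⊕b23⊕b25⊕b27⊕b29⊕b31 = 1⊕0⊕0⊕0⊕1⊕1⊕1⊕0⊕0⊕1⊕1⊕0⊕1⊕1⊕1⊕1 = 0
s2: b2⊕b3⊕b6⊕b7⊕b10⊕b11⊕b14⊕b15⊕b18⊕b19⊕b22⊕b23⊕b26⊕b27⊕b30⊕b31 = 0⊕0⊕0⊕0⊕1⊕1⊕1⊕0⊕0⊕1⊕0⊕0⊕1⊕1⊕1⊕1 = 0
s4: b4⊕b5⊕b6⊕b7⊕b12⊕b13⊕b14⊕b15⊕b20⊕b21⊕b22⊕b23⊕b28⊕b29⊕b30⊕b31 = 0⊕0⊕0⊕0⊕0⊕1⊕1⊕0⊕1⊕1⊕0⊕0⊕0⊕1⊕1⊕1 = 1
s8: b8⊕b9⊕b10⊕b11⊕b12⊕b13⊕b14⊕b15⊕b24⊕b25⊕b26⊕b27⊕b28⊕b29⊕b30⊕b31 = 1⊕1⊕1⊕1⊕0⊕1⊕1⊕0⊕0⊕1⊕1⊕1⊕0⊕1⊕1⊕1 = 0
s16: b16⊕b17⊕b18⊕b19⊕b20⊕b21⊕b22⊕b23⊕b24⊕b25⊕b26⊕b27⊕b28⊕b29⊕b30⊕b31 = 1⊕0⊕0⊕1⊕1⊕1⊕0⊕0⊕0⊕1⊕1⊕1⊕0⊕1⊕1⊕1 = 0
Syndrome (s16...s1) = 00100 → position 4.
Flip bit 4: corrected codeword = 1001000111101101001110001110111
Data bits at positions 3,5,6,7,9,10,11,12,13,14,15,17,18,19,20,21,22,23,24,25,26,27,28,29,30,31: 00001110110001110001110111

00001110110001110001110111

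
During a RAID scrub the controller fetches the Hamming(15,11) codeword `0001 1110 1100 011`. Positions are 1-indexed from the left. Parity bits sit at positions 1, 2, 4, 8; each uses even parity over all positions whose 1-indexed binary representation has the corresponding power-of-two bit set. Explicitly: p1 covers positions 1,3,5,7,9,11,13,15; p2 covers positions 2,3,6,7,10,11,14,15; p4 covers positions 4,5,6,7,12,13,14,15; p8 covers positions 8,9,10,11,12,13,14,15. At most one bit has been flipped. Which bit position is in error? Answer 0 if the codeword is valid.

2

s1: b1⊕b3⊕b5⊕b7⊕b9⊕b11⊕b13⊕b15 = 0⊕0⊕1⊕1⊕1⊕0⊕0⊕1 = 0
s2: b2⊕b3⊕b6⊕b7⊕b10⊕b11⊕b14⊕b15 = 0⊕0⊕1⊕1⊕1⊕0⊕1⊕1 = 1
s4: b4⊕b5⊕b6⊕b7⊕b12⊕b13⊕b14⊕b15 = 1⊕1⊕1⊕1⊕0⊕0⊕1⊕1 = 0
s8: b8⊕b9⊕b10⊕b11⊕b12⊕b13⊕b14⊕b15 = 0⊕1⊕1⊕0⊕0⊕0⊕1⊕1 = 0
Syndrome (s8...s1) = 0010 → position 2.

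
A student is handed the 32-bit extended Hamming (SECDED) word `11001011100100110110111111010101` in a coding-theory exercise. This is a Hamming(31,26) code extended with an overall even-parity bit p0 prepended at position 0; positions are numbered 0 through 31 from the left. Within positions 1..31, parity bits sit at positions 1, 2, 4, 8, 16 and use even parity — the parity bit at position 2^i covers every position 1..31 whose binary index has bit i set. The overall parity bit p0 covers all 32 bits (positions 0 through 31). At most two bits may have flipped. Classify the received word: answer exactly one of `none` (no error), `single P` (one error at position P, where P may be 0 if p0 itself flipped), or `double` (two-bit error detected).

double

s1: b1⊕b3⊕b5⊕b7⊕b9⊕b11⊕b13⊕b15⊕b17⊕b19⊕b21⊕b23⊕b25⊕b27⊕b29⊕b31 = 1⊕0⊕0⊕1⊕0⊕1⊕0⊕1⊕1⊕0⊕1⊕1⊕1⊕1⊕1⊕1 = 1
s2: b2⊕b3⊕b6⊕b7⊕b10⊕b11⊕b14⊕b15⊕b18⊕b19⊕b22⊕b23⊕b26⊕b27⊕b30⊕b31 = 0⊕0⊕1⊕1⊕0⊕1⊕1⊕1⊕1⊕0⊕1⊕1⊕0⊕1⊕0⊕1 = 0
s4: b4⊕b5⊕b6⊕b7⊕b12⊕b13⊕b14⊕b15⊕b20⊕b21⊕b22⊕b23⊕b28⊕b29⊕b30⊕b31 = 1⊕0⊕1⊕1⊕0⊕0⊕1⊕1⊕1⊕1⊕1⊕1⊕0⊕1⊕0⊕1 = 1
s8: b8⊕b9⊕b10⊕b11⊕b12⊕b13⊕b14⊕b15⊕b24⊕b25⊕b26⊕b27⊕b28⊕b29⊕b30⊕b31 = 1⊕0⊕0⊕1⊕0⊕0⊕1⊕1⊕1⊕1⊕0⊕1⊕0⊕1⊕0⊕1 = 1
s16: b16⊕b17⊕b18⊕b19⊕b20⊕b21⊕b22⊕b23⊕b24⊕b25⊕b26⊕b27⊕b28⊕b29⊕b30⊕b31 = 0⊕1⊕1⊕0⊕1⊕1⊕1⊕1⊕1⊕1⊕0⊕1⊕0⊕1⊕0⊕1 = 1
Syndrome (s16...s1) = 11101 → position 29.
Overall parity (XOR of all 32 bits, including p0): 1⊕1⊕0⊕0⊕1⊕0⊕1⊕1⊕1⊕0⊕0⊕1⊕0⊕0⊕1⊕1⊕0⊕1⊕1⊕0⊕1⊕1⊕1⊕1⊕1⊕1⊕0⊕1⊕0⊕1⊕0⊕1 = 0
Overall=0, syndrome position=29 → double-bit error detected (uncorrectable).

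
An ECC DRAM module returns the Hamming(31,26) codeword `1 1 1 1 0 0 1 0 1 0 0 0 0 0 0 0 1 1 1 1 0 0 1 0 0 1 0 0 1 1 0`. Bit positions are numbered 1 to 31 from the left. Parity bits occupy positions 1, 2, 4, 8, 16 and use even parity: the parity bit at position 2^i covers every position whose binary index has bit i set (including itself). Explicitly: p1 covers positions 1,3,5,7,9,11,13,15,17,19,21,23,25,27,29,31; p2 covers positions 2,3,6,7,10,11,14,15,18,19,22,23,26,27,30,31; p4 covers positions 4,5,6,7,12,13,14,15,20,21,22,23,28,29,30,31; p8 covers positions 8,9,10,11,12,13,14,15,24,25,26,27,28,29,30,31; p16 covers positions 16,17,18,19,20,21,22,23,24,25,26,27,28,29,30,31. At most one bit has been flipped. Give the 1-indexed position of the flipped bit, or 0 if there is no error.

s1: b1⊕b3⊕b5⊕b7⊕b9⊕b11⊕b13⊕b15⊕b17⊕b19⊕b21⊕b23⊕b25⊕b27⊕b29⊕b31 = 1⊕1⊕0⊕1⊕1⊕0⊕0⊕0⊕1⊕1⊕0⊕1⊕0⊕0⊕1⊕0 = 0
s2: b2⊕b3⊕b6⊕b7⊕b10⊕b11⊕b14⊕b15⊕b18⊕b19⊕b22⊕b23⊕b26⊕b27⊕b30⊕b31 = 1⊕1⊕0⊕1⊕0⊕0⊕0⊕0⊕1⊕1⊕0⊕1⊕1⊕0⊕1⊕0 = 0
s4: b4⊕b5⊕b6⊕b7⊕b12⊕b13⊕b14⊕b15⊕b20⊕b21⊕b22⊕b23⊕b28⊕b29⊕b30⊕b31 = 1⊕0⊕0⊕1⊕0⊕0⊕0⊕0⊕1⊕0⊕0⊕1⊕0⊕1⊕1⊕0 = 0
s8: b8⊕b9⊕b10⊕b11⊕b12⊕b13⊕b14⊕b15⊕b24⊕b25⊕b26⊕b27⊕b28⊕b29⊕b30⊕b31 = 0⊕1⊕0⊕0⊕0⊕0⊕0⊕0⊕0⊕0⊕1⊕0⊕0⊕1⊕1⊕0 = 0
s16: b16⊕b17⊕b18⊕b19⊕b20⊕b21⊕b22⊕b23⊕b24⊕b25⊕b26⊕b27⊕b28⊕b29⊕b30⊕b31 = 0⊕1⊕1⊕1⊕1⊕0⊕0⊕1⊕0⊕0⊕1⊕0⊕0⊕1⊕1⊕0 = 0
Syndrome (s16...s1) = 00000 → position 0 (no error).

0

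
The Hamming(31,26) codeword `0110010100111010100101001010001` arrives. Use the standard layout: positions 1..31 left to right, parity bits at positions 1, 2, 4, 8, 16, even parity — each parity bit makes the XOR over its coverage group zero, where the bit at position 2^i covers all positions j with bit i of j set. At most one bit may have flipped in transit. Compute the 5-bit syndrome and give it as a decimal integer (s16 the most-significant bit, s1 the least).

s1: b1⊕b3⊕b5⊕b7⊕b9⊕b11⊕b13⊕b15⊕b17⊕b19⊕b21⊕b23⊕b25⊕b27⊕b29⊕b31 = 0⊕1⊕0⊕0⊕0⊕1⊕1⊕1⊕1⊕0⊕0⊕0⊕1⊕1⊕0⊕1 = 0
s2: b2⊕b3⊕b6⊕b7⊕b10⊕b11⊕b14⊕b15⊕b18⊕b19⊕b22⊕b23⊕b26⊕b27⊕b30⊕b31 = 1⊕1⊕1⊕0⊕0⊕1⊕0⊕1⊕0⊕0⊕1⊕0⊕0⊕1⊕0⊕1 = 0
s4: b4⊕b5⊕b6⊕b7⊕b12⊕b13⊕b14⊕b15⊕b20⊕b21⊕b22⊕b23⊕b28⊕b29⊕b30⊕b31 = 0⊕0⊕1⊕0⊕1⊕1⊕0⊕1⊕1⊕0⊕1⊕0⊕0⊕0⊕0⊕1 = 1
s8: b8⊕b9⊕b10⊕b11⊕b12⊕b13⊕b14⊕b15⊕b24⊕b25⊕b26⊕b27⊕b28⊕b29⊕b30⊕b31 = 1⊕0⊕0⊕1⊕1⊕1⊕0⊕1⊕0⊕1⊕0⊕1⊕0⊕0⊕0⊕1 = 0
s16: b16⊕b17⊕b18⊕b19⊕b20⊕b21⊕b22⊕b23⊕b24⊕b25⊕b26⊕b27⊕b28⊕b29⊕b30⊕b31 = 0⊕1⊕0⊕0⊕1⊕0⊕1⊕0⊕0⊕1⊕0⊕1⊕0⊕0⊕0⊕1 = 0
Syndrome (s16...s1) = 00100 → position 4.

4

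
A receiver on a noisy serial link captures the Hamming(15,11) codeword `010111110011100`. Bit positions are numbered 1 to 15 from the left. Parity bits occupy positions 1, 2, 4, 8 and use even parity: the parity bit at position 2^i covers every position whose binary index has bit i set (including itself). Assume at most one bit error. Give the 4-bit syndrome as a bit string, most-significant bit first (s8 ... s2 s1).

0000

s1: b1⊕b3⊕b5⊕b7⊕b9⊕b11⊕b13⊕b15 = 0⊕0⊕1⊕1⊕0⊕1⊕1⊕0 = 0
s2: b2⊕b3⊕b6⊕b7⊕b10⊕b11⊕b14⊕b15 = 1⊕0⊕1⊕1⊕0⊕1⊕0⊕0 = 0
s4: b4⊕b5⊕b6⊕b7⊕b12⊕b13⊕b14⊕b15 = 1⊕1⊕1⊕1⊕1⊕1⊕0⊕0 = 0
s8: b8⊕b9⊕b10⊕b11⊕b12⊕b13⊕b14⊕b15 = 1⊕0⊕0⊕1⊕1⊕1⊕0⊕0 = 0
Syndrome (s8...s1) = 0000 → position 0 (no error).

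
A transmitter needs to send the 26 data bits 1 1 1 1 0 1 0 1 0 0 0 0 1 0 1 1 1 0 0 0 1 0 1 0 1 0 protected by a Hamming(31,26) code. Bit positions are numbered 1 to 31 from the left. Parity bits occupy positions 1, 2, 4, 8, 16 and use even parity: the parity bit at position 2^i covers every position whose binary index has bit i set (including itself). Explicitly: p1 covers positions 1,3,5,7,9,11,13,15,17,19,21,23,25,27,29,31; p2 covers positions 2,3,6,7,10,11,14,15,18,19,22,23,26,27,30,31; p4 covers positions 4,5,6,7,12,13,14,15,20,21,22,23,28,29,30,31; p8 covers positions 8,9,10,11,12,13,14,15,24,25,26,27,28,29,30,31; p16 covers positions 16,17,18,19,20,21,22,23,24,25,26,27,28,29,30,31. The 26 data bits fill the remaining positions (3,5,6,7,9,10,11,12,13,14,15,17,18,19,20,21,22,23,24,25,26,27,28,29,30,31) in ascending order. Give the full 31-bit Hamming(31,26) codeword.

Place data bits at non-power-of-two positions: b3=1, b5=1, b6=1, b7=1, b9=0, b10=1, b11=0, b12=1, b13=0, b14=0, b15=0, b17=0, b18=1, b19=0, b20=1, b21=1, b22=1, b23=0, b24=0, b25=0, b26=1, b27=0, b28=1, b29=0, b30=1, b31=0.
p1 = XOR of data positions {3,5,7,9,11,13,15,17,19,21,23,25,27,29,31} = 1⊕1⊕1⊕0⊕0⊕0⊕0⊕0⊕0⊕1⊕0⊕0⊕0⊕0⊕0 = 0
p2 = XOR of data positions {3,6,7,10,11,14,15,18,19,22,23,26,27,30,31} = 1⊕1⊕1⊕1⊕0⊕0⊕0⊕1⊕0⊕1⊕0⊕1⊕0⊕1⊕0 = 0
p4 = XOR of data positions {5,6,7,12,13,14,15,20,21,22,23,28,29,30,31} = 1⊕1⊕1⊕1⊕0⊕0⊕0⊕1⊕1⊕1⊕0⊕1⊕0⊕1⊕0 = 1
p8 = XOR of data positions {9,10,11,12,13,14,15,24,25,26,27,28,29,30,31} = 0⊕1⊕0⊕1⊕0⊕0⊕0⊕0⊕0⊕1⊕0⊕1⊕0⊕1⊕0 = 1
p16 = XOR of data positions {17,18,19,20,21,22,23,24,25,26,27,28,29,30,31} = 0⊕1⊕0⊕1⊕1⊕1⊕0⊕0⊕0⊕1⊕0⊕1⊕0⊕1⊕0 = 1
Codeword b1..b31 = 0011111101010001010111000101010

0011111101010001010111000101010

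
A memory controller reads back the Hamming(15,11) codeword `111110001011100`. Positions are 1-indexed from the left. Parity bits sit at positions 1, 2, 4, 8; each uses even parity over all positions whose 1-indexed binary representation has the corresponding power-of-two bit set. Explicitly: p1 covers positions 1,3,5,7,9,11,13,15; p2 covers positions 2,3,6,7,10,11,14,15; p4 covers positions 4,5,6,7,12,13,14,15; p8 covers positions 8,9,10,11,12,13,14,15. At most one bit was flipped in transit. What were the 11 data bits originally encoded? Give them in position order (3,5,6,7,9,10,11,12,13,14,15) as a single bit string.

11001011100

s1: b1⊕b3⊕b5⊕b7⊕b9⊕b11⊕b13⊕b15 = 1⊕1⊕1⊕0⊕1⊕1⊕1⊕0 = 0
s2: b2⊕b3⊕b6⊕b7⊕b10⊕b11⊕b14⊕b15 = 1⊕1⊕0⊕0⊕0⊕1⊕0⊕0 = 1
s4: b4⊕b5⊕b6⊕b7⊕b12⊕b13⊕b14⊕b15 = 1⊕1⊕0⊕0⊕1⊕1⊕0⊕0 = 0
s8: b8⊕b9⊕b10⊕b11⊕b12⊕b13⊕b14⊕b15 = 0⊕1⊕0⊕1⊕1⊕1⊕0⊕0 = 0
Syndrome (s8...s1) = 0010 → position 2.
Flip bit 2: corrected codeword = 101110001011100
Data bits at positions 3,5,6,7,9,10,11,12,13,14,15: 11001011100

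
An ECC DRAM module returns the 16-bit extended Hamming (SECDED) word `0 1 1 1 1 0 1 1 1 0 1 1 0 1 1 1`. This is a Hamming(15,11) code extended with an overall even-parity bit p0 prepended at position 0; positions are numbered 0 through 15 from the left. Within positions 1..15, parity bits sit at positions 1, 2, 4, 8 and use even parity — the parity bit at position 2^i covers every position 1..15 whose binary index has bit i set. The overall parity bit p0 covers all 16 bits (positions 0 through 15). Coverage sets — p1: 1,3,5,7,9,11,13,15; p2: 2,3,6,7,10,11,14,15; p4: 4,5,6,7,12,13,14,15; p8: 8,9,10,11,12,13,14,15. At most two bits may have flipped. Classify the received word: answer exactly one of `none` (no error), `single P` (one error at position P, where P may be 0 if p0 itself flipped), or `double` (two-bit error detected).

s1: b1⊕b3⊕b5⊕b7⊕b9⊕b11⊕b13⊕b15 = 1⊕1⊕0⊕1⊕0⊕1⊕1⊕1 = 0
s2: b2⊕b3⊕b6⊕b7⊕b10⊕b11⊕b14⊕b15 = 1⊕1⊕1⊕1⊕1⊕1⊕1⊕1 = 0
s4: b4⊕b5⊕b6⊕b7⊕b12⊕b13⊕b14⊕b15 = 1⊕0⊕1⊕1⊕0⊕1⊕1⊕1 = 0
s8: b8⊕b9⊕b10⊕b11⊕b12⊕b13⊕b14⊕b15 = 1⊕0⊕1⊕1⊕0⊕1⊕1⊕1 = 0
Syndrome (s8...s1) = 0000 → position 0 (no error).
Overall parity (XOR of all 16 bits, including p0): 0⊕1⊕1⊕1⊕1⊕0⊕1⊕1⊕1⊕0⊕1⊕1⊕0⊕1⊕1⊕1 = 0
Overall=0, syndrome position=0 → no error.

none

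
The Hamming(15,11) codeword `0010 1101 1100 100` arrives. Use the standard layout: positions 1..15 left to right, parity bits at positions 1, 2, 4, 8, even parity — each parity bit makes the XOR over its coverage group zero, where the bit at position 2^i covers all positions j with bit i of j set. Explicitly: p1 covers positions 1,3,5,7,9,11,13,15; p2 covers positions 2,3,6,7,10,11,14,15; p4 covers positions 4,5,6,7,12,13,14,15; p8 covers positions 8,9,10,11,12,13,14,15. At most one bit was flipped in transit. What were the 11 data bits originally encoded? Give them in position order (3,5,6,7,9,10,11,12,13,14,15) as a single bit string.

s1: b1⊕b3⊕b5⊕b7⊕b9⊕b11⊕b13⊕b15 = 0⊕1⊕1⊕0⊕1⊕0⊕1⊕0 = 0
s2: b2⊕b3⊕b6⊕b7⊕b10⊕b11⊕b14⊕b15 = 0⊕1⊕1⊕0⊕1⊕0⊕0⊕0 = 1
s4: b4⊕b5⊕b6⊕b7⊕b12⊕b13⊕b14⊕b15 = 0⊕1⊕1⊕0⊕0⊕1⊕0⊕0 = 1
s8: b8⊕b9⊕b10⊕b11⊕b12⊕b13⊕b14⊕b15 = 1⊕1⊕1⊕0⊕0⊕1⊕0⊕0 = 0
Syndrome (s8...s1) = 0110 → position 6.
Flip bit 6: corrected codeword = 001010011100100
Data bits at positions 3,5,6,7,9,10,11,12,13,14,15: 11001100100

11001100100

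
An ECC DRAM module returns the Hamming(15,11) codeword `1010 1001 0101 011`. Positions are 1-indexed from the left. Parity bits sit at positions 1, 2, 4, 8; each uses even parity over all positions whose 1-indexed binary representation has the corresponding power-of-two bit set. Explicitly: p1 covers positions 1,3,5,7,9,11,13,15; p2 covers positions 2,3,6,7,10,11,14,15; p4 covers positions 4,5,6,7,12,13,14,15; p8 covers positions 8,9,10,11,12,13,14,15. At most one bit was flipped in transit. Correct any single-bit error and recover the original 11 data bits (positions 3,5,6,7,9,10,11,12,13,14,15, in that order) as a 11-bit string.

s1: b1⊕b3⊕b5⊕b7⊕b9⊕b11⊕b13⊕b15 = 1⊕1⊕1⊕0⊕0⊕0⊕0⊕1 = 0
s2: b2⊕b3⊕b6⊕b7⊕b10⊕b11⊕b14⊕b15 = 0⊕1⊕0⊕0⊕1⊕0⊕1⊕1 = 0
s4: b4⊕b5⊕b6⊕b7⊕b12⊕b13⊕b14⊕b15 = 0⊕1⊕0⊕0⊕1⊕0⊕1⊕1 = 0
s8: b8⊕b9⊕b10⊕b11⊕b12⊕b13⊕b14⊕b15 = 1⊕0⊕1⊕0⊕1⊕0⊕1⊕1 = 1
Syndrome (s8...s1) = 1000 → position 8.
Flip bit 8: corrected codeword = 101010000101011
Data bits at positions 3,5,6,7,9,10,11,12,13,14,15: 11000101011

11000101011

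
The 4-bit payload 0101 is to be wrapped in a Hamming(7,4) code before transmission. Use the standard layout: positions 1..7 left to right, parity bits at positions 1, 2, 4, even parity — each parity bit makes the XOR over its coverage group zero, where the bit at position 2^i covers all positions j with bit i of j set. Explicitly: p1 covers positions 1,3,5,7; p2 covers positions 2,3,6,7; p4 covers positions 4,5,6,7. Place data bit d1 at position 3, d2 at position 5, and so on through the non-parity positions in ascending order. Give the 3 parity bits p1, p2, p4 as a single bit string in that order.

Place data bits at non-power-of-two positions: b3=0, b5=1, b6=0, b7=1.
p1 = XOR of data positions {3,5,7} = 0⊕1⊕1 = 0
p2 = XOR of data positions {3,6,7} = 0⊕0⊕1 = 1
p4 = XOR of data positions {5,6,7} = 1⊕0⊕1 = 0
Parity bits p1,p2,p4 = 010

010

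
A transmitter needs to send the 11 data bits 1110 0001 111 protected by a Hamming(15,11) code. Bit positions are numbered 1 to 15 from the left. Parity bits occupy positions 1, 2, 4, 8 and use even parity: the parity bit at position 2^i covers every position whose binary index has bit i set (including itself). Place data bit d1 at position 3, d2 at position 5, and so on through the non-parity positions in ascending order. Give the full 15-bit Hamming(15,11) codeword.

Place data bits at non-power-of-two positions: b3=1, b5=1, b6=1, b7=0, b9=0, b10=0, b11=0, b12=1, b13=1, b14=1, b15=1.
p1 = XOR of data positions {3,5,7,9,11,13,15} = 1⊕1⊕0⊕0⊕0⊕1⊕1 = 0
p2 = XOR of data positions {3,6,7,10,11,14,15} = 1⊕1⊕0⊕0⊕0⊕1⊕1 = 0
p4 = XOR of data positions {5,6,7,12,13,14,15} = 1⊕1⊕0⊕1⊕1⊕1⊕1 = 0
p8 = XOR of data positions {9,10,11,12,13,14,15} = 0⊕0⊕0⊕1⊕1⊕1⊕1 = 0
Codeword b1..b15 = 001011000001111

001011000001111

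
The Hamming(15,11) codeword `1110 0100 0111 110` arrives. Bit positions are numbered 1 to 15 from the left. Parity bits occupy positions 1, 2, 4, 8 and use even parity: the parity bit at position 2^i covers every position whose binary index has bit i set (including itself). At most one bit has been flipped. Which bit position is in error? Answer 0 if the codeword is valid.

s1: b1⊕b3⊕b5⊕b7⊕b9⊕b11⊕b13⊕b15 = 1⊕1⊕0⊕0⊕0⊕1⊕1⊕0 = 0
s2: b2⊕b3⊕b6⊕b7⊕b10⊕b11⊕b14⊕b15 = 1⊕1⊕1⊕0⊕1⊕1⊕1⊕0 = 0
s4: b4⊕b5⊕b6⊕b7⊕b12⊕b13⊕b14⊕b15 = 0⊕0⊕1⊕0⊕1⊕1⊕1⊕0 = 0
s8: b8⊕b9⊕b10⊕b11⊕b12⊕b13⊕b14⊕b15 = 0⊕0⊕1⊕1⊕1⊕1⊕1⊕0 = 1
Syndrome (s8...s1) = 1000 → position 8.

8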